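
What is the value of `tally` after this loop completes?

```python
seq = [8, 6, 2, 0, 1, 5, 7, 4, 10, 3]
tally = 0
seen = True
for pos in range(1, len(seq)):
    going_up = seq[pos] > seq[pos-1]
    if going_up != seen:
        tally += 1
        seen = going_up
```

Count direction changes in [8, 6, 2, 0, 1, 5, 7, 4, 10, 3]
`tally` takes the values: 0 → 1 → 2 → 3 → 4 → 5

Answer: 5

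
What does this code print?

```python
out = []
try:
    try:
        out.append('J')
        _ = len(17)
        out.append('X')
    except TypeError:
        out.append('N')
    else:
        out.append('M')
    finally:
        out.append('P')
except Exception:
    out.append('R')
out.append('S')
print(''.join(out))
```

Execution trace: 'J' (inner try body) → 'N' (inner except TypeError) → 'P' (inner finally) → 'S' (after the try/except). Output: JNPS

Answer: JNPS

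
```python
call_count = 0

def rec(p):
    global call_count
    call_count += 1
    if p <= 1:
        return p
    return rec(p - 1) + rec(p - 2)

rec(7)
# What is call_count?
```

Calls(p) = 1 + Calls(p-1) + Calls(p-2); Calls(0)=Calls(1)=1. For p=7 this gives 41.

Answer: 41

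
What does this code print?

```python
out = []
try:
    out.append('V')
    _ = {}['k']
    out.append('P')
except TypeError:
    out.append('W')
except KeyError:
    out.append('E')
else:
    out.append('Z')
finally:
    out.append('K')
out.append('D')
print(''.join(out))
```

Execution trace: 'V' (try body) → 'E' (except KeyError) → 'K' (finally) → 'D' (after the try/except). Output: VEKD

Answer: VEKD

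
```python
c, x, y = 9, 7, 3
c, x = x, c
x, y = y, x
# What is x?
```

Trace:
`c, x, y = 9, 7, 3` → c = 9; x = 7; y = 3
`c, x = x, c` → c = 7; x = 9
`x, y = y, x` → x = 3; y = 9
So x = 3

Answer: 3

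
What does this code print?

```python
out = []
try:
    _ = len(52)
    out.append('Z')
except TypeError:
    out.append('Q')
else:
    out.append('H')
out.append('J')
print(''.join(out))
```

Execution trace: 'Q' (except TypeError) → 'J' (after the try/except). Output: QJ

Answer: QJ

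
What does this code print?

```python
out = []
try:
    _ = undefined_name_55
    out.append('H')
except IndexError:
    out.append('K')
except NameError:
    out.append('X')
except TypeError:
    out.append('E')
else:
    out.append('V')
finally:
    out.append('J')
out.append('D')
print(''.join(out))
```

Execution trace: 'X' (except NameError) → 'J' (finally) → 'D' (after the try/except). Output: XJD

Answer: XJD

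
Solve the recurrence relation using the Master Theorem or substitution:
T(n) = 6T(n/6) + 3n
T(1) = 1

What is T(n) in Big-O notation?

By Master Theorem: a=6, b=6, f(n)=3n. Since log_6(6) = 1 and f(n) = Θ(n^1), Case 2 applies. T(n) = O(n log n).

Answer: O(n log n)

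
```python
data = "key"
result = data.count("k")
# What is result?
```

Trace:
`data = "key"` → data = 'key'
`result = data.count("k")` → result = 1
So result = 1

Answer: 1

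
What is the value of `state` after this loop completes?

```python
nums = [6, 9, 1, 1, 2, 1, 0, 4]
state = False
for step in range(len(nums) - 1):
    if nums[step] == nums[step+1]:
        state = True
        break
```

Check consecutive duplicates in [6, 9, 1, 1, 2, 1, 0, 4]
`state` takes the values: False → True

Answer: True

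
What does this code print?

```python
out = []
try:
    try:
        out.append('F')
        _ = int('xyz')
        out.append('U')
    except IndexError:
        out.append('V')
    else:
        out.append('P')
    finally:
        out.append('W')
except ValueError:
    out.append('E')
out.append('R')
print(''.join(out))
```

Execution trace: 'F' (inner try body) → 'W' (inner finally) → 'E' (outer except ValueError) → 'R' (after the try/except). Output: FWER

Answer: FWER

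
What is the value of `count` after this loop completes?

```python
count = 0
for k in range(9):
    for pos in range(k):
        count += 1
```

Triangle number: 0+1+2+...+8
`count` takes the values: 0 → 1 → 2 → 3 → 4 → 5 → 6 → 7 → 8 → 9 → 10 → 11 → 12 → 13 → 14 → 15 → 16 → 17 → 18 → 19 → 20 → 21 → 22 → 23 → 24 → 25 → 26 → 27 → 28 → 29 → 30 → 31 → 32 → 33 → 34 → 35 → 36

Answer: 36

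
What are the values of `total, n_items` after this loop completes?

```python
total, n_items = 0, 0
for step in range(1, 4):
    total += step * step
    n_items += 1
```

Sum of squares and count
`total, n_items` takes the values: (0, 0) → (1, 0) → (1, 1) → (5, 1) → (5, 2) → (14, 2) → (14, 3)

Answer: 14, 3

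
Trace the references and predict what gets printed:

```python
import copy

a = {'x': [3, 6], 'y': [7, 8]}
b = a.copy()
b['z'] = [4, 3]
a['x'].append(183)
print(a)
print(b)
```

Key concept: shallow copy of dict with mutable values.
Step by step:
`a = {'x': [3, 6], 'y': [7, 8]}` → a = {'x': [3, 6], 'y': [7, 8]}
`b = a.copy()` → b = {'x': [3, 6], 'y': [7, 8]}
`b['z'] = [4, 3]` → b = {'x': [3, 6], 'y': [7, 8], 'z': [4, 3]}
`a['x'].append(183)` → a = {'x': [3, 6, 183], 'y': [7, 8]}; b = {'x': [3, 6, 183], 'y': [7, 8], 'z': [4, 3]}
`print(a)` → prints {'x': [3, 6, 183], 'y': [7, 8]}
`print(b)` → prints {'x': [3, 6, 183], 'y': [7, 8], 'z': [4, 3]}

Answer:
{'x': [3, 6, 183], 'y': [7, 8]}
{'x': [3, 6, 183], 'y': [7, 8], 'z': [4, 3]}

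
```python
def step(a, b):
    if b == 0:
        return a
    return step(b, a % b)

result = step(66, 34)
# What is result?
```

step(66, 34) -> step(34, 32) -> step(32, 2) -> step(2, 0) -> 2

Answer: 2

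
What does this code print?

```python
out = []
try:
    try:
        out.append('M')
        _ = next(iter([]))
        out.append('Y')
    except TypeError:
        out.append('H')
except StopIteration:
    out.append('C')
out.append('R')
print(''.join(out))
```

Execution trace: 'M' (try body) → 'C' (outer except StopIteration) → 'R' (after the try/except). Output: MCR

Answer: MCR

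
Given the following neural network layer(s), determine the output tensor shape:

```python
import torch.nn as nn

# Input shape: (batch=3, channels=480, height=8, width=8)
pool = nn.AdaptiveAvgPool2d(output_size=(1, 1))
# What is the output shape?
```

Input: (3, 480, 8, 8) -> Output: (3, 480, 1, 1)

Answer: (3, 480, 1, 1)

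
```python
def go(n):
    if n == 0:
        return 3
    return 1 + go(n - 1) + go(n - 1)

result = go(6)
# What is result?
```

go(n) = 1 + 2·go(n-1), go(0)=3. Closed form: (3+1)·2^6 - 1 = 255.

Answer: 255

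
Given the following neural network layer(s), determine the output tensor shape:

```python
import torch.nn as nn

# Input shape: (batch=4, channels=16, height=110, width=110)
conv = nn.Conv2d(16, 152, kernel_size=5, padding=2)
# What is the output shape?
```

Input: (4, 16, 110, 110) -> Output: (4, 152, 110, 110)

Answer: (4, 152, 110, 110)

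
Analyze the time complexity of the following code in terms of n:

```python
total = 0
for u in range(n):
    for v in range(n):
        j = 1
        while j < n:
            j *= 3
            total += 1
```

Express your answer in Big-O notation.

Each loop level contributes: n × n × log n. Multiplying the contributions gives O(n^2 log n).

Answer: O(n^2 log n)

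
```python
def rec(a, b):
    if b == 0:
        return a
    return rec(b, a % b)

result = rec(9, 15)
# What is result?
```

rec(9, 15) -> rec(15, 9) -> rec(9, 6) -> rec(6, 3) -> rec(3, 0) -> 3

Answer: 3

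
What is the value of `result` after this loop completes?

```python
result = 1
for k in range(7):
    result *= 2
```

2^7 = 128
`result` takes the values: 1 → 2 → 4 → 8 → 16 → 32 → 64 → 128

Answer: 128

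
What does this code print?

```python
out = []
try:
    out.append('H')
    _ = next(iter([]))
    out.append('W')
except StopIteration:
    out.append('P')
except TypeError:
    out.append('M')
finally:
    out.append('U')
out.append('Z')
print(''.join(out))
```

Execution trace: 'H' (try body) → 'P' (except StopIteration) → 'U' (finally) → 'Z' (after the try/except). Output: HPUZ

Answer: HPUZ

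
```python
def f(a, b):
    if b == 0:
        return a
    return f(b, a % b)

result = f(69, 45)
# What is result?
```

f(69, 45) -> f(45, 24) -> f(24, 21) -> f(21, 3) -> f(3, 0) -> 3

Answer: 3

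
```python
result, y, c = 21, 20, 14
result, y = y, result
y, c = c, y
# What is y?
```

Trace:
`result, y, c = 21, 20, 14` → result = 21; y = 20; c = 14
`result, y = y, result` → result = 20; y = 21
`y, c = c, y` → y = 14; c = 21
So y = 14

Answer: 14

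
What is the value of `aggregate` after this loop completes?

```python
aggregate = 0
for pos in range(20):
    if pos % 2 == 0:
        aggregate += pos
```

Sum of even numbers 0 to 19
`aggregate` takes the values: 0 → 2 → 6 → 12 → 20 → 30 → 42 → 56 → 72 → 90

Answer: 90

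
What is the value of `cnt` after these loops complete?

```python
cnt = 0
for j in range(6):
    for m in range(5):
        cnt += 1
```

6 * 5 = 30
`cnt` takes the values: 0 → 1 → 2 → 3 → 4 → 5 → 6 → 7 → 8 → 9 → 10 → 11 → 12 → 13 → 14 → 15 → 16 → 17 → 18 → 19 → 20 → 21 → 22 → 23 → 24 → 25 → 26 → 27 → 28 → 29 → 30

Answer: 30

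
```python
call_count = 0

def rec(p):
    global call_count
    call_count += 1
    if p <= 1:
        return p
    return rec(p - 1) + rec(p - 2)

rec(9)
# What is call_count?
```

Calls(p) = 1 + Calls(p-1) + Calls(p-2); Calls(0)=Calls(1)=1. For p=9 this gives 109.

Answer: 109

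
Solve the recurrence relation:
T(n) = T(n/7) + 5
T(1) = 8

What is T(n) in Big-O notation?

Each step divides n by 7 and adds 5. After log_7(n) steps we reach T(1)=8. So T(n) = 5·log_7(n) + 8 = O(log n).

Answer: O(log n)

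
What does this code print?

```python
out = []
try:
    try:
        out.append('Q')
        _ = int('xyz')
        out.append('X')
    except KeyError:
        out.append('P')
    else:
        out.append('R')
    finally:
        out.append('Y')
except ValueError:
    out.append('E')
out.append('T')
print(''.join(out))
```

Execution trace: 'Q' (try body) → 'Y' (finally) → 'E' (outer except ValueError) → 'T' (after the try/except). Output: QYET

Answer: QYET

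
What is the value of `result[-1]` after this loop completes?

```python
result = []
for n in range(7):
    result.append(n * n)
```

Last element of squares 0 to 6
`result` takes the values: [] → [0] → [0, 1] → [0, 1, 4] → [0, 1, 4, 9] → [0, 1, 4, 9, 16] → [0, 1, 4, 9, 16, 25] → [0, 1, 4, 9, 16, 25, 36]
So `result[-1]` = 36

Answer: 36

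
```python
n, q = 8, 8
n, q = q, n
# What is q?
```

Trace:
`n, q = 8, 8` → n = 8; q = 8
`n, q = q, n` → n = 8; q = 8
So q = 8

Answer: 8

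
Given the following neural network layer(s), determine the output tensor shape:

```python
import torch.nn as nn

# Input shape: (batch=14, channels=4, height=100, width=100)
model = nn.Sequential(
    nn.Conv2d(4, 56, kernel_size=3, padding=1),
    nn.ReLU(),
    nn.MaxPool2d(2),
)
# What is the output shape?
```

Input: (14, 4, 100, 100) -> after Conv2d: (14, 56, 100, 100) -> after ReLU: (14, 56, 100, 100) -> Output: (14, 56, 50, 50)

Answer: (14, 56, 50, 50)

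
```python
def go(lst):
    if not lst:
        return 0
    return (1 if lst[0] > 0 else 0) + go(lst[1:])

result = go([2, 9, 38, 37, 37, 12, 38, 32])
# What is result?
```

Count of positive elements in [2, 9, 38, 37, 37, 12, 38, 32] = 8

Answer: 8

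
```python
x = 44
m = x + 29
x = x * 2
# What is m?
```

Trace:
`x = 44` → x = 44
`m = x + 29` → m = 73
`x = x * 2` → x = 88
So m = 73

Answer: 73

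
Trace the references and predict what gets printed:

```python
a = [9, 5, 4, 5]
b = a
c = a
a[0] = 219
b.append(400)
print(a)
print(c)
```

Key concept: multiple aliases.
Step by step:
`a = [9, 5, 4, 5]` → a = [9, 5, 4, 5]
`b = a` → b = [9, 5, 4, 5] (same object as a)
`c = a` → c = [9, 5, 4, 5] (same object as a, b)
`a[0] = 219` → a = [219, 5, 4, 5] (same object as b, c); b = [219, 5, 4, 5] (same object as a, c); c = [219, 5, 4, 5] (same object as a, b)
`b.append(400)` → a = [219, 5, 4, 5, 400] (same object as b, c); b = [219, 5, 4, 5, 400] (same object as a, c); c = [219, 5, 4, 5, 400] (same object as a, b)
`print(a)` → prints [219, 5, 4, 5, 400]
`print(c)` → prints [219, 5, 4, 5, 400]

Answer:
[219, 5, 4, 5, 400]
[219, 5, 4, 5, 400]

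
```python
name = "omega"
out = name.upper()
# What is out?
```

Trace:
`name = "omega"` → name = 'omega'
`out = name.upper()` → out = 'OMEGA'
So out = 'OMEGA'

Answer: 'OMEGA'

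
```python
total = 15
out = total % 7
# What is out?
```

Trace:
`total = 15` → total = 15
`out = total % 7` → out = 1
So out = 1

Answer: 1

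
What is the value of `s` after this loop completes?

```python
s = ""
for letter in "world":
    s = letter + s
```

Reverse 'world'
`s` takes the values: "" → "w" → "ow" → "row" → "lrow" → "dlrow"

Answer: "dlrow"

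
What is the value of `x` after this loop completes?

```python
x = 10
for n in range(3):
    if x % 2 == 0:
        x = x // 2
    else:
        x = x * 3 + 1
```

Collatz-style transformation from 10
`x` takes the values: 10 → 5 → 16 → 8

Answer: 8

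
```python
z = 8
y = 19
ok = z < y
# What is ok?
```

Trace:
`z = 8` → z = 8
`y = 19` → y = 19
`ok = z < y` → ok = True
So ok = True

Answer: True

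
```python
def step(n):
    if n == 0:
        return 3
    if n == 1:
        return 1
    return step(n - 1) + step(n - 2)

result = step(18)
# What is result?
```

Build up from base cases: step(0)=3, step(1)=1, step(2)=4, step(3)=5, step(4)=9, step(5)=14, step(6)=23, ..., step(18)=7375

Answer: 7375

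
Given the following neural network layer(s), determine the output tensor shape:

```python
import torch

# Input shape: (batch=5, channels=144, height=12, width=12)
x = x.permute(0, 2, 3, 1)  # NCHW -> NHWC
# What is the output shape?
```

Input: (5, 144, 12, 12) -> Output: (5, 12, 12, 144)

Answer: (5, 12, 12, 144)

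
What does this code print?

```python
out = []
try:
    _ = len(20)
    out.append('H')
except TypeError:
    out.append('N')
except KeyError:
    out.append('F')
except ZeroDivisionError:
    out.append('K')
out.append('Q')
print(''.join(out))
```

Execution trace: 'N' (except TypeError) → 'Q' (after the try/except). Output: NQ

Answer: NQ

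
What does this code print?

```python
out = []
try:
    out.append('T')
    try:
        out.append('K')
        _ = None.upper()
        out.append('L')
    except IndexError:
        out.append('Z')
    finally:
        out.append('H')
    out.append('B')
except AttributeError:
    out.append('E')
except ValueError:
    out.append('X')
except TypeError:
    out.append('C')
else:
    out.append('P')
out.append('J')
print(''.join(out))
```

Execution trace: 'T' (try body) → 'K' (inner try body) → 'H' (inner finally) → 'E' (except AttributeError) → 'J' (after the try/except). Output: TKHEJ

Answer: TKHEJ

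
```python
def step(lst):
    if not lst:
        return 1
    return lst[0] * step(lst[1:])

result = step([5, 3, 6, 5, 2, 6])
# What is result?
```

Product over [5, 3, 6, 5, 2, 6] = 5 * 3 * 6 * 5 * 2 * 6 = 5400

Answer: 5400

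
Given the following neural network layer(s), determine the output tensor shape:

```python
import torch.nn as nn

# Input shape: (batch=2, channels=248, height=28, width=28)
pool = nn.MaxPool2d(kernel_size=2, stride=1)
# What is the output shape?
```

Input: (2, 248, 28, 28) -> Output: (2, 248, 27, 27)

Answer: (2, 248, 27, 27)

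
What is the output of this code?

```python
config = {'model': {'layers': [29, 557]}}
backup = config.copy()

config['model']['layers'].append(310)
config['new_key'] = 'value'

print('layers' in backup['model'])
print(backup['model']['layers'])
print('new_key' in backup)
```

Key concept: shallow copy gotcha with nested dict.
Step by step:
`config = {'model': {'layers': [29, 557]}}` → config = {'model': {'layers': [29, 557]}}
`backup = config.copy()` → backup = {'model': {'layers': [29, 557]}}
`config['model']['layers'].append(310)` → config = {'model': {'layers': [29, 557, 310]}}; backup = {'model': {'layers': [29, 557, 310]}}
`config['new_key'] = 'value'` → config = {'model': {'layers': [29, 557, 310]}, 'new_key': 'value'}
`print('layers' in backup['model'])` → prints True
`print(backup['model']['layers'])` → prints [29, 557, 310]
`print('new_key' in backup)` → prints False

Answer:
True
[29, 557, 310]
False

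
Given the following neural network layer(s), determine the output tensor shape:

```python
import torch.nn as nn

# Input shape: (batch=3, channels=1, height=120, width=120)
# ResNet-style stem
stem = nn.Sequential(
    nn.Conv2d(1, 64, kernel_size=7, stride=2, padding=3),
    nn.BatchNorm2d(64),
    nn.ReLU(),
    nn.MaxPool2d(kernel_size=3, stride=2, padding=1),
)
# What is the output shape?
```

Input: (3, 1, 120, 120) -> after Conv2d 7x7 stride=2: (3, 64, 60, 60) -> Output: (3, 64, 30, 30)

Answer: (3, 64, 30, 30)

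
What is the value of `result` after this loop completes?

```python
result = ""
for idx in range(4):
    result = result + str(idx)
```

Concatenate digits 0 to 3
`result` takes the values: "" → "0" → "01" → "012" → "0123"

Answer: "0123"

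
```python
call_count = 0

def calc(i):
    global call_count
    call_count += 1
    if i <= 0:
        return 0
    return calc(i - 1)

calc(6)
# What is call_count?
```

Linear recursion stepping by 1: 7 calls from i=6 down to ≤0.

Answer: 7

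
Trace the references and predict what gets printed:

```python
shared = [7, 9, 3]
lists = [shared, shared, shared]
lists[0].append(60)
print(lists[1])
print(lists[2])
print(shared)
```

Key concept: list of same reference.
Step by step:
`shared = [7, 9, 3]` → shared = [7, 9, 3]
`lists = [shared, shared, shared]` → lists = [[7, 9, 3], [7, 9, 3], [7, 9, 3]]
`lists[0].append(60)` → shared = [7, 9, 3, 60]; lists = [[7, 9, 3, 60], [7, 9, 3, 60], [7, 9, 3, 60]]
`print(lists[1])` → prints [7, 9, 3, 60]
`print(lists[2])` → prints [7, 9, 3, 60]
`print(shared)` → prints [7, 9, 3, 60]

Answer:
[7, 9, 3, 60]
[7, 9, 3, 60]
[7, 9, 3, 60]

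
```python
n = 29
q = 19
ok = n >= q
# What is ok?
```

Trace:
`n = 29` → n = 29
`q = 19` → q = 19
`ok = n >= q` → ok = True
So ok = True

Answer: True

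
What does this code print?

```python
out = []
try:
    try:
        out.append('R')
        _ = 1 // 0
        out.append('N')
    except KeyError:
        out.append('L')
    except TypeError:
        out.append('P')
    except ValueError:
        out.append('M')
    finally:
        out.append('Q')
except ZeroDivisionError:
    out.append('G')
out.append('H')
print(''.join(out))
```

Execution trace: 'R' (inner try body) → 'Q' (inner finally) → 'G' (outer except ZeroDivisionError) → 'H' (after the try/except). Output: RQGH

Answer: RQGH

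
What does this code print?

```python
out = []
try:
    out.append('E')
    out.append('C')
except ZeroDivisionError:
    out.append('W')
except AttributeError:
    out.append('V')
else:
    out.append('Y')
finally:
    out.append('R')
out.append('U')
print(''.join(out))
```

Execution trace: 'E' (try body) → 'C' (try body, no exception) → 'Y' (else) → 'R' (finally) → 'U' (after the try/except). Output: ECYRU

Answer: ECYRU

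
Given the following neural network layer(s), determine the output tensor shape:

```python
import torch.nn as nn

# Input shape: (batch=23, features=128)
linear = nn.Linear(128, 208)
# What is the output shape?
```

Input: (23, 128) -> Output: (23, 208)

Answer: (23, 208)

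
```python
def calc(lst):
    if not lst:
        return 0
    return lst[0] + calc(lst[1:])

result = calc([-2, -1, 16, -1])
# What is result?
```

(-2) + (-1) + 16 + (-1) + 0 = 12

Answer: 12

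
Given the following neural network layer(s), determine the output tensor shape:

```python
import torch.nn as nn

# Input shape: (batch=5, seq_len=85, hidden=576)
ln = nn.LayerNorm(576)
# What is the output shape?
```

Input: (5, 85, 576) -> Output: (5, 85, 576)

Answer: (5, 85, 576)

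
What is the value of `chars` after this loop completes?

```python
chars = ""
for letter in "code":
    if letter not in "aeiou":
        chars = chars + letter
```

Remove vowels from 'code'
`chars` takes the values: "" → "c" → "cd"

Answer: "cd"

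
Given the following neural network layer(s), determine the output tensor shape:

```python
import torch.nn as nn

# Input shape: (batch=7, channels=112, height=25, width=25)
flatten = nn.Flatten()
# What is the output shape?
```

Input: (7, 112, 25, 25) -> Output: (7, 70000)

Answer: (7, 70000)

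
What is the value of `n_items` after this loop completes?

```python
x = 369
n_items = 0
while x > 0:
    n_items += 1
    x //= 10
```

Count digits by repeated division by 10
`n_items` takes the values: 0 → 1 → 2 → 3

Answer: 3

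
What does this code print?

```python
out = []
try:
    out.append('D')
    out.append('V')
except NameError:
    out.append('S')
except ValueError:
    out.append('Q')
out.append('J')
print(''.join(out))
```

Execution trace: 'D' (try body) → 'V' (try body, no exception) → 'J' (after the try/except). Output: DVJ

Answer: DVJ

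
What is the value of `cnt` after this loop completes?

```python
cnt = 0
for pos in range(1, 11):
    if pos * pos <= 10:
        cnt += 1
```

Count numbers where pos² ≤ 10
`cnt` takes the values: 0 → 1 → 2 → 3

Answer: 3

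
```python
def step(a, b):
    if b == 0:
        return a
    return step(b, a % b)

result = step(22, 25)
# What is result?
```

step(22, 25) -> step(25, 22) -> step(22, 3) -> step(3, 1) -> step(1, 0) -> 1

Answer: 1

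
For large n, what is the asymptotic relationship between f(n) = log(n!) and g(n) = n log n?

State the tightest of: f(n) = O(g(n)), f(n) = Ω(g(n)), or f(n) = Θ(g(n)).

log(n!) vs n log n: f(n) = Θ(g(n)) — they are asymptotically equivalent (Stirling's approximation).

Answer: f(n) = Θ(g(n)) — they are asymptotically equivalent (Stirling's approximation).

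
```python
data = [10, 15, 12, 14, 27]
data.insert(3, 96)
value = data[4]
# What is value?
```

Trace:
`data = [10, 15, 12, 14, 27]` → data = [10, 15, 12, 14, 27]
`data.insert(3, 96)` → data = [10, 15, 12, 96, 14, 27]
`value = data[4]` → value = 14
So value = 14

Answer: 14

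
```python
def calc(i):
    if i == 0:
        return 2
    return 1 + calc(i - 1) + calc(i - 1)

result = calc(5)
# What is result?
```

calc(i) = 1 + 2·calc(i-1), calc(0)=2. Closed form: (2+1)·2^5 - 1 = 95.

Answer: 95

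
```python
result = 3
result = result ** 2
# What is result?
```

Trace:
`result = 3` → result = 3
`result = result ** 2` → result = 9
So result = 9

Answer: 9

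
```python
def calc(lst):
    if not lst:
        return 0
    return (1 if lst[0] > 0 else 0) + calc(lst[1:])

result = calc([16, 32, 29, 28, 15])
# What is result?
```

Count of positive elements in [16, 32, 29, 28, 15] = 5

Answer: 5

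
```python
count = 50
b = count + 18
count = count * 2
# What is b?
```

Trace:
`count = 50` → count = 50
`b = count + 18` → b = 68
`count = count * 2` → count = 100
So b = 68

Answer: 68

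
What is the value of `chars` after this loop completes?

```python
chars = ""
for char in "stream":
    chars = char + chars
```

Reverse 'stream'
`chars` takes the values: "" → "s" → "ts" → "rts" → "erts" → "aerts" → "maerts"

Answer: "maerts"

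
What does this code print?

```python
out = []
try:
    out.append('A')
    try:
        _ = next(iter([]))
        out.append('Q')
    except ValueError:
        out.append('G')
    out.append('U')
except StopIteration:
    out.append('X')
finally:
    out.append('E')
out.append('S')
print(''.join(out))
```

Execution trace: 'A' (try body) → 'X' (except StopIteration) → 'E' (finally) → 'S' (after the try/except). Output: AXES

Answer: AXES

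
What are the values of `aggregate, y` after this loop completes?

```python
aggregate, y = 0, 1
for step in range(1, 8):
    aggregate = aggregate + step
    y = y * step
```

Sum and factorial of 1 to 7
`aggregate, y` takes the values: (0, 1) → (1, 1) → (3, 1) → (3, 2) → (6, 2) → (6, 6) → (10, 6) → (10, 24) → (15, 24) → (15, 120) → (21, 120) → (21, 720) → (28, 720) → (28, 5040)

Answer: 28, 5040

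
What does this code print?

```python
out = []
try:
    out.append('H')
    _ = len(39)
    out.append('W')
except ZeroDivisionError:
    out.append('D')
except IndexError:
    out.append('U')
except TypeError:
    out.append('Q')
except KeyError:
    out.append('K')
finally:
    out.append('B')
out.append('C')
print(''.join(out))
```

Execution trace: 'H' (try body) → 'Q' (except TypeError) → 'B' (finally) → 'C' (after the try/except). Output: HQBC

Answer: HQBC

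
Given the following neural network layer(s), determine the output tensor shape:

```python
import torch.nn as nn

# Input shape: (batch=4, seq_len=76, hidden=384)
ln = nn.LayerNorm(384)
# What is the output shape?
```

Input: (4, 76, 384) -> Output: (4, 76, 384)

Answer: (4, 76, 384)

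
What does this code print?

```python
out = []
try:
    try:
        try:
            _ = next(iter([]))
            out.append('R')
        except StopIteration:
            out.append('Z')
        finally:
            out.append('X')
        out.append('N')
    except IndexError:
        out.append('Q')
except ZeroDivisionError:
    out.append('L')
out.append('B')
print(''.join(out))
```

Execution trace: 'Z' (inner except StopIteration) → 'X' (inner finally) → 'N' (try body, no exception) → 'B' (after the try/except). Output: ZXNB

Answer: ZXNB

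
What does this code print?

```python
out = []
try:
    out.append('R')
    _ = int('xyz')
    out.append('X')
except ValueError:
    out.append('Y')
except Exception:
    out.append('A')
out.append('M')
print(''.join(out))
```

Execution trace: 'R' (try body) → 'Y' (except ValueError) → 'M' (after the try/except). Output: RYM

Answer: RYM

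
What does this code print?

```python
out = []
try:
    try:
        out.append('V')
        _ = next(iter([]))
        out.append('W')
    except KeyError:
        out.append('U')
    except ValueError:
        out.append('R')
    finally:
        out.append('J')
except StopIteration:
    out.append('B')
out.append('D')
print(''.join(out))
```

Execution trace: 'V' (try body) → 'J' (finally) → 'B' (outer except StopIteration) → 'D' (after the try/except). Output: VJBD

Answer: VJBD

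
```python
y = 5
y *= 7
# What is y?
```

Trace:
`y = 5` → y = 5
`y *= 7` → y = 35
So y = 35

Answer: 35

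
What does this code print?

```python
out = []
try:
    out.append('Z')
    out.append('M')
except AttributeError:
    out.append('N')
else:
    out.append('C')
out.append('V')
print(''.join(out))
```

Execution trace: 'Z' (try body) → 'M' (try body, no exception) → 'C' (else) → 'V' (after the try/except). Output: ZMCV

Answer: ZMCV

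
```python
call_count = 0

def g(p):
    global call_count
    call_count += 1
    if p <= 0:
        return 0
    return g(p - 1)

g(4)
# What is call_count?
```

Linear recursion stepping by 1: 5 calls from p=4 down to ≤0.

Answer: 5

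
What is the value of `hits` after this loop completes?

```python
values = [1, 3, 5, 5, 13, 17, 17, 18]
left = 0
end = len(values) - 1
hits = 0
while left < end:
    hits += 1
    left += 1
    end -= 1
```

Iterations until pointers meet (list length 8)
`hits` takes the values: 0 → 1 → 2 → 3 → 4

Answer: 4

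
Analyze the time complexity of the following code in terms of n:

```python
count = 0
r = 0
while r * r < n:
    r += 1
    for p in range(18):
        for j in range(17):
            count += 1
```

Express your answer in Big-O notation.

Each loop level contributes: √n × 1 × 1. Multiplying the contributions gives O(√n).

Answer: O(√n)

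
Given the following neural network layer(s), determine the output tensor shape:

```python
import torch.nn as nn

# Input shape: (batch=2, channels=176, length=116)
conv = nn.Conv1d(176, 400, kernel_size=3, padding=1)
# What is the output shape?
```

Input: (2, 176, 116) -> Output: (2, 400, 116)

Answer: (2, 400, 116)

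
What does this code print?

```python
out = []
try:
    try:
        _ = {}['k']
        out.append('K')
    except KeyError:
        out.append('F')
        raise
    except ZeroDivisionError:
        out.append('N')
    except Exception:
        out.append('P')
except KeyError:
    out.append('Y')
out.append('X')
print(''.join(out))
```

Execution trace: 'F' (inner except KeyError) → 'Y' (outer except KeyError) → 'X' (after the try/except). Output: FYX

Answer: FYX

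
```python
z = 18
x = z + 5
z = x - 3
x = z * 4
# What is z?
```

Trace:
`z = 18` → z = 18
`x = z + 5` → x = 23
`z = x - 3` → z = 20
`x = z * 4` → x = 80
So z = 20

Answer: 20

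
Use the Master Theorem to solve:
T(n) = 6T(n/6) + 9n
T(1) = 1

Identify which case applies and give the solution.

a=6, b=6, f(n)=9n. log_6(6) = 1. Since c=1 = 1, Case 2 applies: T(n) = Θ(n^log_b(a) · log n) = O(n log n).

Answer: O(n log n) - Case 2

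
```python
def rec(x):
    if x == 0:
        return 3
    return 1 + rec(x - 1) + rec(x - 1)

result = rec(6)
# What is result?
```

rec(x) = 1 + 2·rec(x-1), rec(0)=3. Closed form: (3+1)·2^6 - 1 = 255.

Answer: 255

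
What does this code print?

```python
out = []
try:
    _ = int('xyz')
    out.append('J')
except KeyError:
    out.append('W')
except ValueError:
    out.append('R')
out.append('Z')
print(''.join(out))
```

Execution trace: 'R' (except ValueError) → 'Z' (after the try/except). Output: RZ

Answer: RZ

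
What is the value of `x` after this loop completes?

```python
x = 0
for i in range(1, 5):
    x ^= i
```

XOR of 1 to 4
`x` takes the values: 0 → 1 → 3 → 0 → 4

Answer: 4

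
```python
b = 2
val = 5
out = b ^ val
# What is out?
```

Trace:
`b = 2` → b = 2
`val = 5` → val = 5
`out = b ^ val` → out = 7
So out = 7

Answer: 7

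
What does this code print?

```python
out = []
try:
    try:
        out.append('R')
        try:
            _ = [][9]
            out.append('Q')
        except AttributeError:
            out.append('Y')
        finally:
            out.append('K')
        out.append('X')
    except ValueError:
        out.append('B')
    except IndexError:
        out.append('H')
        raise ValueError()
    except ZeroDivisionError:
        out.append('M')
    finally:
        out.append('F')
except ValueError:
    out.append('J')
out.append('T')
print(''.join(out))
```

Execution trace: 'R' (try body) → 'K' (inner finally) → 'H' (except IndexError) → 'F' (finally) → 'J' (outer except ValueError) → 'T' (after the try/except). Output: RKHFJT

Answer: RKHFJT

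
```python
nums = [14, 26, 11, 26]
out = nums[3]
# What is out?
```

Trace:
`nums = [14, 26, 11, 26]` → nums = [14, 26, 11, 26]
`out = nums[3]` → out = 26
So out = 26

Answer: 26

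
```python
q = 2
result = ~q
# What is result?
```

Trace:
`q = 2` → q = 2
`result = ~q` → result = -3
So result = -3

Answer: -3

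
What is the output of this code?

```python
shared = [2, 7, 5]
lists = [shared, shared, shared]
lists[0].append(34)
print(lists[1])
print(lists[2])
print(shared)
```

Key concept: list of same reference.
Step by step:
`shared = [2, 7, 5]` → shared = [2, 7, 5]
`lists = [shared, shared, shared]` → lists = [[2, 7, 5], [2, 7, 5], [2, 7, 5]]
`lists[0].append(34)` → shared = [2, 7, 5, 34]; lists = [[2, 7, 5, 34], [2, 7, 5, 34], [2, 7, 5, 34]]
`print(lists[1])` → prints [2, 7, 5, 34]
`print(lists[2])` → prints [2, 7, 5, 34]
`print(shared)` → prints [2, 7, 5, 34]

Answer:
[2, 7, 5, 34]
[2, 7, 5, 34]
[2, 7, 5, 34]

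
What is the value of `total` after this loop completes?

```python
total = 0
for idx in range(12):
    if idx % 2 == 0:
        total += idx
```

Sum of even numbers 0 to 11
`total` takes the values: 0 → 2 → 6 → 12 → 20 → 30

Answer: 30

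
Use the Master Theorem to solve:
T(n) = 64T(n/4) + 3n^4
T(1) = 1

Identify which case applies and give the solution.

a=64, b=4, f(n)=3n^4. log_4(64) = 3. Since c=4 > 3 and the regularity condition holds (64(n/4)^4 = (64/4^4)n^4 with 64/4^4 < 1), Case 3 applies: T(n) = Θ(f(n)) = O(n^4).

Answer: O(n^4) - Case 3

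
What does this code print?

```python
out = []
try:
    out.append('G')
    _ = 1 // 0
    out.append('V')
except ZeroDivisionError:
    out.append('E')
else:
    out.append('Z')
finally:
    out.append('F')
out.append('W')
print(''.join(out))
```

Execution trace: 'G' (try body) → 'E' (except ZeroDivisionError) → 'F' (finally) → 'W' (after the try/except). Output: GEFW

Answer: GEFW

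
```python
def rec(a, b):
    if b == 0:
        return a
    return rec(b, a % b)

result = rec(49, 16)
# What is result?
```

rec(49, 16) -> rec(16, 1) -> rec(1, 0) -> 1

Answer: 1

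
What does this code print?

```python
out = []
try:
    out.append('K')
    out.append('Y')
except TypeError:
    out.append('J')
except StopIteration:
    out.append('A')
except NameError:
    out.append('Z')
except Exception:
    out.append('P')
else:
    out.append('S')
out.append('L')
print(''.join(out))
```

Execution trace: 'K' (try body) → 'Y' (try body, no exception) → 'S' (else) → 'L' (after the try/except). Output: KYSL

Answer: KYSL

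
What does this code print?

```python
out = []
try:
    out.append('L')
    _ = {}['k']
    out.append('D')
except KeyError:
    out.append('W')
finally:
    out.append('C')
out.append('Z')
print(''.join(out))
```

Execution trace: 'L' (try body) → 'W' (except KeyError) → 'C' (finally) → 'Z' (after the try/except). Output: LWCZ

Answer: LWCZ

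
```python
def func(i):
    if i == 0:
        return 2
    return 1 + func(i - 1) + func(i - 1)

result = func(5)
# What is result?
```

func(i) = 1 + 2·func(i-1), func(0)=2. Closed form: (2+1)·2^5 - 1 = 95.

Answer: 95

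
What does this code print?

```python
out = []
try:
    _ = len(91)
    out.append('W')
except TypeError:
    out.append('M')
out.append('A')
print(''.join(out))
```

Execution trace: 'M' (except TypeError) → 'A' (after the try/except). Output: MA

Answer: MA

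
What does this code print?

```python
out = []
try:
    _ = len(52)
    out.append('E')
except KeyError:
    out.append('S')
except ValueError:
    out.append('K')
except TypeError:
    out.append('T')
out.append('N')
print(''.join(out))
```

Execution trace: 'T' (except TypeError) → 'N' (after the try/except). Output: TN

Answer: TN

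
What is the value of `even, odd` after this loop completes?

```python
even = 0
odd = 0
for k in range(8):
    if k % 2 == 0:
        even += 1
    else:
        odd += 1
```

Count evens and odds in range(8)
`even, odd` takes the values: (0, 0) → (1, 0) → (1, 1) → (2, 1) → (2, 2) → (3, 2) → (3, 3) → (4, 3) → (4, 4)

Answer: 4, 4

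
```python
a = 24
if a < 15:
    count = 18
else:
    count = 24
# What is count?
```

Trace:
`a = 24` → a = 24
`if a < 15: ...` → a < 15 is False, take else branch → count = 24
So count = 24

Answer: 24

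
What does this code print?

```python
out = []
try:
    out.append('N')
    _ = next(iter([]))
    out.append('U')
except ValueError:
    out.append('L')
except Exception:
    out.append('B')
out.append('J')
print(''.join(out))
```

Execution trace: 'N' (try body) → 'B' (except Exception) → 'J' (after the try/except). Output: NBJ

Answer: NBJ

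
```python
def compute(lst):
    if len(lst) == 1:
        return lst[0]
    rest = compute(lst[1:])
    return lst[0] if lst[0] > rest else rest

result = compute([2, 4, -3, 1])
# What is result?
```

Recursive max over [2, 4, -3, 1] = 4

Answer: 4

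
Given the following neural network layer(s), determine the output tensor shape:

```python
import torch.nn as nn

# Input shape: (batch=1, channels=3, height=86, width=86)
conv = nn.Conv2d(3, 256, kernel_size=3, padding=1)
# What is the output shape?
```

Input: (1, 3, 86, 86) -> Output: (1, 256, 86, 86)

Answer: (1, 256, 86, 86)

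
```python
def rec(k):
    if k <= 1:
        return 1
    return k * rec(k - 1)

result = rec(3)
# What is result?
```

rec(3) = 3 * 2 * 1 = 6

Answer: 6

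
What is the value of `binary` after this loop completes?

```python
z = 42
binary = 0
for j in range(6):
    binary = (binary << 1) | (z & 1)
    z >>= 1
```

Reverse lowest 6 bits of 42
`binary` takes the values: 0 → 1 → 2 → 5 → 10 → 21

Answer: 21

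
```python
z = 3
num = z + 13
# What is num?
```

Trace:
`z = 3` → z = 3
`num = z + 13` → num = 16
So num = 16

Answer: 16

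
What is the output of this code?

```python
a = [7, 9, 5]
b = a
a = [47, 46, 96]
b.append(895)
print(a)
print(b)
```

Key concept: rebinding vs mutation: a is rebound to a new list, b still points at the original.
Step by step:
`a = [7, 9, 5]` → a = [7, 9, 5]
`b = a` → b = [7, 9, 5] (same object as a)
`a = [47, 46, 96]` → a = [47, 46, 96]
`b.append(895)` → b = [7, 9, 5, 895]
`print(a)` → prints [47, 46, 96]
`print(b)` → prints [7, 9, 5, 895]

Answer:
[47, 46, 96]
[7, 9, 5, 895]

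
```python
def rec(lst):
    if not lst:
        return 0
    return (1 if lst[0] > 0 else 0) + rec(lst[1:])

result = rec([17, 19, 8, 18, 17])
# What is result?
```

Count of positive elements in [17, 19, 8, 18, 17] = 5

Answer: 5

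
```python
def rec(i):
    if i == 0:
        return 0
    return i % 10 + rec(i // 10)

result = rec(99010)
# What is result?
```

Sum of digits of 99010: 0 + 1 + 0 + 9 + 9 = 19

Answer: 19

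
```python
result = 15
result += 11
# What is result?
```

Trace:
`result = 15` → result = 15
`result += 11` → result = 26
So result = 26

Answer: 26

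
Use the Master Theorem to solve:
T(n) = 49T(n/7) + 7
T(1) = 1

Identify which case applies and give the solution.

a=49, b=7, f(n)=7. log_7(49) = 2. Since c=0 < 2, Case 1 applies: T(n) = Θ(n^log_b(a)) = O(n^2).

Answer: O(n^2) - Case 1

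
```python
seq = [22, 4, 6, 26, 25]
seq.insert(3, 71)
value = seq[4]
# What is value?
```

Trace:
`seq = [22, 4, 6, 26, 25]` → seq = [22, 4, 6, 26, 25]
`seq.insert(3, 71)` → seq = [22, 4, 6, 71, 26, 25]
`value = seq[4]` → value = 26
So value = 26

Answer: 26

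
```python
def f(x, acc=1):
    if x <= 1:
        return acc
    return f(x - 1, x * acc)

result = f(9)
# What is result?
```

Accumulator trace (n, acc): (9, 1) -> (8, 9) -> (7, 72) -> (6, 504) -> (5, 3024) -> (4, 15120) -> (3, 60480) -> (2, 181440) -> (1, 362880) -> return 362880

Answer: 362880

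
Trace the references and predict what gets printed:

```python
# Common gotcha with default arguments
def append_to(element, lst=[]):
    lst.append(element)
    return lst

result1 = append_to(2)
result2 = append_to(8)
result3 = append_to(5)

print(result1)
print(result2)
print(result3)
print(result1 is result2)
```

Key concept: mutable default argument gotcha.
Step by step:
`result1 = append_to(2)` → result1 = [2]
`result2 = append_to(8)` → result1 = [2, 8] (same object as result2); result2 = [2, 8] (same object as result1)
`result3 = append_to(5)` → result1 = [2, 8, 5] (same object as result2, result3); result2 = [2, 8, 5] (same object as result1, result3); result3 = [2, 8, 5] (same object as result1, result2)
`print(result1)` → prints [2, 8, 5]
`print(result2)` → prints [2, 8, 5]
`print(result3)` → prints [2, 8, 5]
`print(result1 is result2)` → prints True

Answer:
[2, 8, 5]
[2, 8, 5]
[2, 8, 5]
True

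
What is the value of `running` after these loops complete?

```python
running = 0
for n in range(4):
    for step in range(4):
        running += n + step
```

Sum of all n+step for n,step in 4x4
`running` takes the values: 0 → 1 → 3 → 6 → 7 → 9 → 12 → 16 → 18 → 21 → 25 → 30 → 33 → 37 → 42 → 48

Answer: 48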